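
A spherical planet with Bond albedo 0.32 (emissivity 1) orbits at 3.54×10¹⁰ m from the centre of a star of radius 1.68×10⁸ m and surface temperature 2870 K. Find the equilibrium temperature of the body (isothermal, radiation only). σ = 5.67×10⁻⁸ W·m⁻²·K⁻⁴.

T ≈ 127 K

The star's surface emits σT_*⁴; at distance d the flux is S = σT_*⁴(R_*/d)².
S = 5.67×10⁻⁸·(2870)⁴·(1.68×10⁸/3.54×10¹⁰)² = 86.64 W/m².
For an isothermal sphere T⁴ = (1−a)S/(4σ) = 2.598×10⁸ K⁴.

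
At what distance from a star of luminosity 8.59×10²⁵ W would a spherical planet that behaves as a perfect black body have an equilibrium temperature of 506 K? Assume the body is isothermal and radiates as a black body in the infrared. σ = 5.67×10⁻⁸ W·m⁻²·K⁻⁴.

For an isothermal black-emitting sphere, (1−a)S·πr² = σ·4πr²·T⁴ ⇒ S = 4σT⁴/(1−a).
S = 4·5.67×10⁻⁸·(506)⁴/1.00 = 14870 W/m².
Flux falls as S = L/(4πd²), so d = √(L/(4πS)) = √(8.59×10²⁵/(4π·14870)).

d ≈ 2.14×10¹⁰ m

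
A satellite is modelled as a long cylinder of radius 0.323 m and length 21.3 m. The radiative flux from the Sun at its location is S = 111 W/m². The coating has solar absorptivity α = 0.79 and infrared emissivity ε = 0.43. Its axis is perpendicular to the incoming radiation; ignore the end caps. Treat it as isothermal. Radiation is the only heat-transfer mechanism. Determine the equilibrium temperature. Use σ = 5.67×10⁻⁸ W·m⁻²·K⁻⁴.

At equilibrium, absorbed power = emitted power.
Absorbing cross-section = 2rL = 13.76 m²; emitting surface = 2πrL = 43.23 m² (ratio π).
αS·A_cross = εσ·A_surf·T⁴  ⇒  T⁴ = αS/(ε·πσ).
T⁴ = 0.790·111/(0.43·π·5.67×10⁻⁸) = 1.145×10⁹ K⁴.
T = (1.145×10⁹)^(1/4).

T ≈ 184 K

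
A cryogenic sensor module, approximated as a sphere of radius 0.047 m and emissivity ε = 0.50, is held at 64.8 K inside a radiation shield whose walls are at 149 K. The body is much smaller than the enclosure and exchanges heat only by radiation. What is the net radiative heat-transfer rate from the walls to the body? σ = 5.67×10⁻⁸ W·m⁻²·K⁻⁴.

For a small grey body in a large enclosure: P_net = εσA(T_body⁴ − T_wall⁴).
A = 4πr² = 0.02776 m²; T_body⁴ − T_wall⁴ = 1.763×10⁷ − 4.929×10⁸ = -4.753×10⁸ K⁴.
|P_net| = 0.50·5.67×10⁻⁸·0.02776·4.753×10⁸.

P_net ≈ 0.374 W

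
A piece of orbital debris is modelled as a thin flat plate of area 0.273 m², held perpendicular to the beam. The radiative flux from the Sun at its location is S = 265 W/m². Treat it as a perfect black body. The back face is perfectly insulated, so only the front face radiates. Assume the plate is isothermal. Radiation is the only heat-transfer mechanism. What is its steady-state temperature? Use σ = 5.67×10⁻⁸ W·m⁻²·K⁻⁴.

At equilibrium, absorbed power = emitted power.
Absorbing cross-section = A = 0.2730 m²; emitting surface = A = 0.2730 m² (ratio 1).
S·A_cross = εσ·A_surf·T⁴  ⇒  T⁴ = S/(1σ).
T⁴ = 1.00·265/(1·5.67×10⁻⁸) = 4.674×10⁹ K⁴.
T = (4.674×10⁹)^(1/4).

T ≈ 261 K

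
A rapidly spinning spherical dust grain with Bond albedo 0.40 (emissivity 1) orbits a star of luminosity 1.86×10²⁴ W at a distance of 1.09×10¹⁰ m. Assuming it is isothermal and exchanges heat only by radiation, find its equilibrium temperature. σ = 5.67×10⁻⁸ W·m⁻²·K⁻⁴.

First find the stellar flux at distance d: S = L/(4πd²) = 1.86×10²⁴/(4π·(1.09×10¹⁰)²) = 1246 W/m².
For an isothermal sphere, absorbed (1−a)S·πr² = emitted σ·4πr²·T⁴, so T⁴ = (1−a)S/(4σ).
T⁴ = 0.600·1246/(4·5.67×10⁻⁸) = 3.296×10⁹ K⁴.

T ≈ 240 K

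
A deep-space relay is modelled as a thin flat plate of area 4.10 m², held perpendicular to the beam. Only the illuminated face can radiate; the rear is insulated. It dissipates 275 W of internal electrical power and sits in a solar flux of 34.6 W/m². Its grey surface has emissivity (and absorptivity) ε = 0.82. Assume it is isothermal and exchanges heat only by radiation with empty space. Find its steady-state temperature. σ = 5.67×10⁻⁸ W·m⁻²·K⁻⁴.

At steady state, absorbed solar power + internal power = radiated power.
Absorbed: α·S·A_cross = 0.82·34.6·4.100 = 116.3 W (cross-section A).
Total input = 116.3 + 275 = 391.3 W.
Radiated: εσ·A_surf·T⁴ with A_surf = A = 4.100 m².
T⁴ = 391.3/(0.82·5.67×10⁻⁸·4.100) = 2.053×10⁹ K⁴.

T ≈ 213 K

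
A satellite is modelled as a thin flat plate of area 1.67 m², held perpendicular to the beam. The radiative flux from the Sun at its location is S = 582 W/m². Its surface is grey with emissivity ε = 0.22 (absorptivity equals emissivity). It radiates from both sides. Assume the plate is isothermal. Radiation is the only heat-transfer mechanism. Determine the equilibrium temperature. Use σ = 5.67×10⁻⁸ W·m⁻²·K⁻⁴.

At equilibrium, absorbed power = emitted power.
Absorbing cross-section = A = 1.670 m²; emitting surface = 2A = 3.340 m² (ratio 2).
εS·A_cross = εσ·A_surf·T⁴  ⇒  T⁴ = S/(2σ)   (ε cancels).
T⁴ = 582/(2·5.67×10⁻⁸) = 5.132×10⁹ K⁴.
T = (5.132×10⁹)^(1/4).

T ≈ 268 K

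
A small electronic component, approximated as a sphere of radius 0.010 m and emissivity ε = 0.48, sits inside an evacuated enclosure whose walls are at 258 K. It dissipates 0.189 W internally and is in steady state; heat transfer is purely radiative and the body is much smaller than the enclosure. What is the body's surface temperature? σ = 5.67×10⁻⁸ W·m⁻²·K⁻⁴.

For a small grey body in a large enclosure, net radiated power = εσA(T⁴ − T_w⁴).
Steady state: P = εσA(T⁴ − T_w⁴) with A = 4πr² = 0.001257 m².
T⁴ = P/(εσA) + T_w⁴ = 0.189/(0.48·5.67×10⁻⁸·0.001257) + (258)⁴
    = 5.526×10⁹ + 4.431×10⁹ = 9.957×10⁹ K⁴.

T ≈ 316 K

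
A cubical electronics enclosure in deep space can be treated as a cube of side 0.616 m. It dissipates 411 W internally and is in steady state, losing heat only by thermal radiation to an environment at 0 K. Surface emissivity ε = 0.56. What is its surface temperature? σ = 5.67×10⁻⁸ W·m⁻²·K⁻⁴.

T ≈ 275 K

Steady state: internal power = radiated power, P = εσA T⁴.
Radiating area A = 6L² = 2.277 m².
T⁴ = P/(εσA) = 411/(0.56·5.67×10⁻⁸·2.277) = 5.685×10⁹ K⁴.
T = (5.685×10⁹)^(1/4).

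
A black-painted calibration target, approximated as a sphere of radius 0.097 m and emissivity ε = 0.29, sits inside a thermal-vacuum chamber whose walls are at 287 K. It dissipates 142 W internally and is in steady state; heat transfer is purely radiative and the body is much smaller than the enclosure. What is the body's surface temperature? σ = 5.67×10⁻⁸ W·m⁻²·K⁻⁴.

For a small grey body in a large enclosure, net radiated power = εσA(T⁴ − T_w⁴).
Steady state: P = εσA(T⁴ − T_w⁴) with A = 4πr² = 0.1182 m².
T⁴ = P/(εσA) + T_w⁴ = 142/(0.29·5.67×10⁻⁸·0.1182) + (287)⁴
    = 7.304×10¹⁰ + 6.785×10⁹ = 7.982×10¹⁰ K⁴.

T ≈ 532 K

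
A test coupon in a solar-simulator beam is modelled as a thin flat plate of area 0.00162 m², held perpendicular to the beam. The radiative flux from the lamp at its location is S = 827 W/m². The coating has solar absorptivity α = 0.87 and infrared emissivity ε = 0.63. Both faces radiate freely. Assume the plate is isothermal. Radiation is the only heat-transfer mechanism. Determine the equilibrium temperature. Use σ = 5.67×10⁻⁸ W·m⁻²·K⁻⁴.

T ≈ 317 K

At equilibrium, absorbed power = emitted power.
Absorbing cross-section = A = 0.001620 m²; emitting surface = 2A = 0.003240 m² (ratio 2).
αS·A_cross = εσ·A_surf·T⁴  ⇒  T⁴ = αS/(ε·2σ).
T⁴ = 0.870·827/(0.63·2·5.67×10⁻⁸) = 1.007×10¹⁰ K⁴.
T = (1.007×10¹⁰)^(1/4).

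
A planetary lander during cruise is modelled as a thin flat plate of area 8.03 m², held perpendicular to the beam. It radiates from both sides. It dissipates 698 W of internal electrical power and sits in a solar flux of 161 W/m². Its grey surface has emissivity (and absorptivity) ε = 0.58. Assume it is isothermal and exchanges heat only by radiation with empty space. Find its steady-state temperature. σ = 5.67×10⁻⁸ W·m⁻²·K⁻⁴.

T ≈ 229 K

At steady state, absorbed solar power + internal power = radiated power.
Absorbed: α·S·A_cross = 0.58·161·8.030 = 749.8 W (cross-section A).
Total input = 749.8 + 698 = 1448 W.
Radiated: εσ·A_surf·T⁴ with A_surf = 2A = 16.06 m².
T⁴ = 1448/(0.58·5.67×10⁻⁸·16.06) = 2.741×10⁹ K⁴.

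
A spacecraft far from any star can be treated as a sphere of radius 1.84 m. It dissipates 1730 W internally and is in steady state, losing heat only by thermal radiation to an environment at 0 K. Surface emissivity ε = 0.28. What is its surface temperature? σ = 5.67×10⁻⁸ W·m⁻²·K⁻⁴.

T ≈ 225 K

Steady state: internal power = radiated power, P = εσA T⁴.
Radiating area A = 4πr² = 42.54 m².
T⁴ = P/(εσA) = 1730/(0.28·5.67×10⁻⁸·42.54) = 2.561×10⁹ K⁴.
T = (2.561×10⁹)^(1/4).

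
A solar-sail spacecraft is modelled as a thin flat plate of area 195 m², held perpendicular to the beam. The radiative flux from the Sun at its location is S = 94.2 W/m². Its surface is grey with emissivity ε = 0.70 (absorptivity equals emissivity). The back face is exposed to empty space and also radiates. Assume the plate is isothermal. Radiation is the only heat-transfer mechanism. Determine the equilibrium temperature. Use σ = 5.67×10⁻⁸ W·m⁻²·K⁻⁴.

T ≈ 170 K

At equilibrium, absorbed power = emitted power.
Absorbing cross-section = A = 195.0 m²; emitting surface = 2A = 390.0 m² (ratio 2).
εS·A_cross = εσ·A_surf·T⁴  ⇒  T⁴ = S/(2σ)   (ε cancels).
T⁴ = 94.2/(2·5.67×10⁻⁸) = 8.307×10⁸ K⁴.
T = (8.307×10⁸)^(1/4).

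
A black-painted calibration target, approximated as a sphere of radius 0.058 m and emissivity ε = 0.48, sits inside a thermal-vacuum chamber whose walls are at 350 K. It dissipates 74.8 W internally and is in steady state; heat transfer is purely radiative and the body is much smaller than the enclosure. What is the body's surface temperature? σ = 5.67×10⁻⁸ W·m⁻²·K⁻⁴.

For a small grey body in a large enclosure, net radiated power = εσA(T⁴ − T_w⁴).
Steady state: P = εσA(T⁴ − T_w⁴) with A = 4πr² = 0.04227 m².
T⁴ = P/(εσA) + T_w⁴ = 74.8/(0.48·5.67×10⁻⁸·0.04227) + (350)⁴
    = 6.501×10¹⁰ + 1.501×10¹⁰ = 8.002×10¹⁰ K⁴.

T ≈ 532 K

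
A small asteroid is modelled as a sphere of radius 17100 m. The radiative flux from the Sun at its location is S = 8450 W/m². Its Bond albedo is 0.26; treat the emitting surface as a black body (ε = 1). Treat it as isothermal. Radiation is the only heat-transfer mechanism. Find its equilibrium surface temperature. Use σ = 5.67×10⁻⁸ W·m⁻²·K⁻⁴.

T ≈ 407 K

At equilibrium, absorbed power = emitted power.
Absorbing cross-section = πr² = 9.186×10⁸ m²; emitting surface = 4πr² = 3.675×10⁹ m² (ratio 4).
(1−a)S·A_cross = εσ·A_surf·T⁴  ⇒  T⁴ = (1−a)S/(4σ).
T⁴ = 0.740·8450/(4·5.67×10⁻⁸) = 2.757×10¹⁰ K⁴.
T = (2.757×10¹⁰)^(1/4).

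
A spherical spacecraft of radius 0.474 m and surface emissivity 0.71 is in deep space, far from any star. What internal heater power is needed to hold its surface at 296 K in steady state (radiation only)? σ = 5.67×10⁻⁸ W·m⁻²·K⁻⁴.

P ≈ 873 W

P = εσ·4πr²·T⁴.
4πr² = 2.823 m²; T⁴ = 7.677×10⁹ K⁴.
P = 0.71·5.67×10⁻⁸·2.823·7.677×10⁹.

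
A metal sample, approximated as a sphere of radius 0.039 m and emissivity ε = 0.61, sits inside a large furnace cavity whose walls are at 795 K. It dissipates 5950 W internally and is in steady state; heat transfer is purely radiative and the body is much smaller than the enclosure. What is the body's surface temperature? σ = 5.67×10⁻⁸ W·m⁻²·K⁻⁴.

For a small grey body in a large enclosure, net radiated power = εσA(T⁴ − T_w⁴).
Steady state: P = εσA(T⁴ − T_w⁴) with A = 4πr² = 0.01911 m².
T⁴ = P/(εσA) + T_w⁴ = 5950/(0.61·5.67×10⁻⁸·0.01911) + (795)⁴
    = 9.000×10¹² + 3.995×10¹¹ = 9.400×10¹² K⁴.

T ≈ 1750 K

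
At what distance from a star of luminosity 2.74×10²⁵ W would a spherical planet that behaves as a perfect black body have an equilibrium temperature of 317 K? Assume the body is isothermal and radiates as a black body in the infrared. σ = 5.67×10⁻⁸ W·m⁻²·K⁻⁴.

For an isothermal black-emitting sphere, (1−a)S·πr² = σ·4πr²·T⁴ ⇒ S = 4σT⁴/(1−a).
S = 4·5.67×10⁻⁸·(317)⁴/1.00 = 2290 W/m².
Flux falls as S = L/(4πd²), so d = √(L/(4πS)) = √(2.74×10²⁵/(4π·2290)).

d ≈ 3.09×10¹⁰ m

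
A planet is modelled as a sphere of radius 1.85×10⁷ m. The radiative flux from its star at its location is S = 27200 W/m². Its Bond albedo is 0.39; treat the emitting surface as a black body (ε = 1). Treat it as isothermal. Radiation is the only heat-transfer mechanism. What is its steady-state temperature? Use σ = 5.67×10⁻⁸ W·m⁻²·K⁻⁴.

T ≈ 520 K

At equilibrium, absorbed power = emitted power.
Absorbing cross-section = πr² = 1.075×10¹⁵ m²; emitting surface = 4πr² = 4.301×10¹⁵ m² (ratio 4).
(1−a)S·A_cross = εσ·A_surf·T⁴  ⇒  T⁴ = (1−a)S/(4σ).
T⁴ = 0.610·27200/(4·5.67×10⁻⁸) = 7.316×10¹⁰ K⁴.
T = (7.316×10¹⁰)^(1/4).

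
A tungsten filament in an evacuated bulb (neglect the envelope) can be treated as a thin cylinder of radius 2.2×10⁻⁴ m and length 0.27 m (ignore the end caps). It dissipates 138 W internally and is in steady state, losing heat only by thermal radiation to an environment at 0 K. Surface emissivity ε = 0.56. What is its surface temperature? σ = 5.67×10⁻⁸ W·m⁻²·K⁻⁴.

T ≈ 1850 K

Steady state: internal power = radiated power, P = εσA T⁴.
Radiating area A = 2πrL = 3.732×10⁻⁴ m².
T⁴ = P/(εσA) = 138/(0.56·5.67×10⁻⁸·3.732×10⁻⁴) = 1.165×10¹³ K⁴.
T = (1.165×10¹³)^(1/4).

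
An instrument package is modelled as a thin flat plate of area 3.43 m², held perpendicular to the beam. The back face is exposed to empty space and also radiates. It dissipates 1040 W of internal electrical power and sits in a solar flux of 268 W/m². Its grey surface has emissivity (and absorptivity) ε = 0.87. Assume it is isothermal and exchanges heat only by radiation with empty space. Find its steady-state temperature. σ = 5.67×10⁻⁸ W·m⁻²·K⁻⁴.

At steady state, absorbed solar power + internal power = radiated power.
Absorbed: α·S·A_cross = 0.87·268·3.430 = 799.7 W (cross-section A).
Total input = 799.7 + 1040 = 1840 W.
Radiated: εσ·A_surf·T⁴ with A_surf = 2A = 6.860 m².
T⁴ = 1840/(0.87·5.67×10⁻⁸·6.860) = 5.437×10⁹ K⁴.

T ≈ 272 K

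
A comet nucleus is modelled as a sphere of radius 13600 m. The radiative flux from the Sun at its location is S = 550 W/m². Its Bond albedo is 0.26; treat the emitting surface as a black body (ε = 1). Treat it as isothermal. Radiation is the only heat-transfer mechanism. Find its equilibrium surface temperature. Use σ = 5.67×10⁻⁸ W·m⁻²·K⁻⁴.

T ≈ 206 K

At equilibrium, absorbed power = emitted power.
Absorbing cross-section = πr² = 5.811×10⁸ m²; emitting surface = 4πr² = 2.324×10⁹ m² (ratio 4).
(1−a)S·A_cross = εσ·A_surf·T⁴  ⇒  T⁴ = (1−a)S/(4σ).
T⁴ = 0.740·550/(4·5.67×10⁻⁸) = 1.795×10⁹ K⁴.
T = (1.795×10⁹)^(1/4).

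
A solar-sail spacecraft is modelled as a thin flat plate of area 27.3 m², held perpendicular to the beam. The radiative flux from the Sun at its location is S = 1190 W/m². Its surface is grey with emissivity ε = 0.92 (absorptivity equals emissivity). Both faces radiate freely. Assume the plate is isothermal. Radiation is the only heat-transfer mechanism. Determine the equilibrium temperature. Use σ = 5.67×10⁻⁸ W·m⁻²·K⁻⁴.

At equilibrium, absorbed power = emitted power.
Absorbing cross-section = A = 27.30 m²; emitting surface = 2A = 54.60 m² (ratio 2).
εS·A_cross = εσ·A_surf·T⁴  ⇒  T⁴ = S/(2σ)   (ε cancels).
T⁴ = 1190/(2·5.67×10⁻⁸) = 1.049×10¹⁰ K⁴.
T = (1.049×10¹⁰)^(1/4).

T ≈ 320 K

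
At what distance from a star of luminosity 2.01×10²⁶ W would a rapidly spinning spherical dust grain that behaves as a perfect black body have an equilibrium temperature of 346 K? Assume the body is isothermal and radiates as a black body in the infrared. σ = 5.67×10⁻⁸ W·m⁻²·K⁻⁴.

d ≈ 7.01×10¹⁰ m

For an isothermal black-emitting sphere, (1−a)S·πr² = σ·4πr²·T⁴ ⇒ S = 4σT⁴/(1−a).
S = 4·5.67×10⁻⁸·(346)⁴/1.00 = 3250 W/m².
Flux falls as S = L/(4πd²), so d = √(L/(4πS)) = √(2.01×10²⁶/(4π·3250)).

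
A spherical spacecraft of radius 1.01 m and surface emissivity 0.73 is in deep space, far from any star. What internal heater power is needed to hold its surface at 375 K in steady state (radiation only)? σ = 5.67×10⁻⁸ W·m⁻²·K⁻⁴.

P = εσ·4πr²·T⁴.
4πr² = 12.82 m²; T⁴ = 1.978×10¹⁰ K⁴.
P = 0.73·5.67×10⁻⁸·12.82·1.978×10¹⁰.

P ≈ 10500 W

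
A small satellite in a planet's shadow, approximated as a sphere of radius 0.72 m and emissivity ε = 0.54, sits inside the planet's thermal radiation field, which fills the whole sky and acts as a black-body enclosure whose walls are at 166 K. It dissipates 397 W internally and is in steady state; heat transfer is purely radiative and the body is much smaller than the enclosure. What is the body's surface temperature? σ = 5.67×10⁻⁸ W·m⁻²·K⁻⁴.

T ≈ 229 K

For a small grey body in a large enclosure, net radiated power = εσA(T⁴ − T_w⁴).
Steady state: P = εσA(T⁴ − T_w⁴) with A = 4πr² = 6.514 m².
T⁴ = P/(εσA) + T_w⁴ = 397/(0.54·5.67×10⁻⁸·6.514) + (166)⁴
    = 1.990×10⁹ + 7.593×10⁸ = 2.750×10⁹ K⁴.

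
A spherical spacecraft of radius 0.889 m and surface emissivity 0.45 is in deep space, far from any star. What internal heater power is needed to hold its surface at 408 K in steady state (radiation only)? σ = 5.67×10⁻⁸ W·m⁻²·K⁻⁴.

P = εσ·4πr²·T⁴.
4πr² = 9.931 m²; T⁴ = 2.771×10¹⁰ K⁴.
P = 0.45·5.67×10⁻⁸·9.931·2.771×10¹⁰.

P ≈ 7020 W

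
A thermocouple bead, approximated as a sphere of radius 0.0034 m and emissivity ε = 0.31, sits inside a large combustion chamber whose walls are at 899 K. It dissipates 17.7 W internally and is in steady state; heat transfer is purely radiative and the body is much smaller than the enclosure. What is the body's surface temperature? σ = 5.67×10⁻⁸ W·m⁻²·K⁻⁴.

For a small grey body in a large enclosure, net radiated power = εσA(T⁴ − T_w⁴).
Steady state: P = εσA(T⁴ − T_w⁴) with A = 4πr² = 1.453×10⁻⁴ m².
T⁴ = P/(εσA) + T_w⁴ = 17.7/(0.31·5.67×10⁻⁸·1.453×10⁻⁴) + (899)⁴
    = 6.932×10¹² + 6.532×10¹¹ = 7.585×10¹² K⁴.

T ≈ 1660 K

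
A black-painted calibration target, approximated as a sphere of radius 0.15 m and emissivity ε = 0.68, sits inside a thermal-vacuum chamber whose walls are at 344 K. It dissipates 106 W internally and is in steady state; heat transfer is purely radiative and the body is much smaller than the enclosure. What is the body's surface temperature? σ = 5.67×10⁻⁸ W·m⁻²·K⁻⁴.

For a small grey body in a large enclosure, net radiated power = εσA(T⁴ − T_w⁴).
Steady state: P = εσA(T⁴ − T_w⁴) with A = 4πr² = 0.2827 m².
T⁴ = P/(εσA) + T_w⁴ = 106/(0.68·5.67×10⁻⁸·0.2827) + (344)⁴
    = 9.723×10⁹ + 1.400×10¹⁰ = 2.373×10¹⁰ K⁴.

T ≈ 392 K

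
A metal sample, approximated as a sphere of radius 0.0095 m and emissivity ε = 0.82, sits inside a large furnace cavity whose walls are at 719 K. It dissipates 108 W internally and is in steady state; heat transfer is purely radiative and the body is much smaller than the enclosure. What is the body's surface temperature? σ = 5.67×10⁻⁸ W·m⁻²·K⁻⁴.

T ≈ 1230 K

For a small grey body in a large enclosure, net radiated power = εσA(T⁴ − T_w⁴).
Steady state: P = εσA(T⁴ − T_w⁴) with A = 4πr² = 0.001134 m².
T⁴ = P/(εσA) + T_w⁴ = 108/(0.82·5.67×10⁻⁸·0.001134) + (719)⁴
    = 2.048×10¹² + 2.672×10¹¹ = 2.315×10¹² K⁴.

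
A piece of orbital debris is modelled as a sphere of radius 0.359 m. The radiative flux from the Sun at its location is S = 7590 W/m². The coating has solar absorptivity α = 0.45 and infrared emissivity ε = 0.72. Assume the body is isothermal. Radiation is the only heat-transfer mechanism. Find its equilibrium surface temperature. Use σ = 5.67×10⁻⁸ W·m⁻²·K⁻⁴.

T ≈ 380 K

At equilibrium, absorbed power = emitted power.
Absorbing cross-section = πr² = 0.4049 m²; emitting surface = 4πr² = 1.620 m² (ratio 4).
αS·A_cross = εσ·A_surf·T⁴  ⇒  T⁴ = αS/(ε·4σ).
T⁴ = 0.450·7590/(0.72·4·5.67×10⁻⁸) = 2.092×10¹⁰ K⁴.
T = (2.092×10¹⁰)^(1/4).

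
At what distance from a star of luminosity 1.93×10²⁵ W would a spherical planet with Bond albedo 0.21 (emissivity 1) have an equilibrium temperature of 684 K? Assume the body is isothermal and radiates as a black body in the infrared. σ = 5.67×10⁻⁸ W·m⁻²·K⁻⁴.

For an isothermal black-emitting sphere, (1−a)S·πr² = σ·4πr²·T⁴ ⇒ S = 4σT⁴/(1−a).
S = 4·5.67×10⁻⁸·(684)⁴/0.790 = 62840 W/m².
Flux falls as S = L/(4πd²), so d = √(L/(4πS)) = √(1.93×10²⁵/(4π·62840)).

d ≈ 4.94×10⁹ m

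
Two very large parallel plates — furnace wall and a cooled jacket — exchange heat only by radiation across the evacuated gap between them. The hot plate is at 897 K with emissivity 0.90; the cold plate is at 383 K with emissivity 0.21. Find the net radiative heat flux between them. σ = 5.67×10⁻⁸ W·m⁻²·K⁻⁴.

q ≈ 7280 W/m²

For two infinite grey parallel plates, q = σ(T₁⁴ − T₂⁴)/(1/ε₁ + 1/ε₂ − 1).
T₁⁴ − T₂⁴ = 6.474×10¹¹ − 2.152×10¹⁰ = 6.259×10¹¹ K⁴.
1/ε₁ + 1/ε₂ − 1 = 1.111 + 4.762 − 1 = 4.873.
q = 5.67×10⁻⁸ × 6.259×10¹¹ / 4.873.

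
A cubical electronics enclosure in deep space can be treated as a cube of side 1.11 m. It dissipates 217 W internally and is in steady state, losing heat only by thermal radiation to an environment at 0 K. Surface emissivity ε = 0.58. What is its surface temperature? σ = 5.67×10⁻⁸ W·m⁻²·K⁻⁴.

T ≈ 173 K

Steady state: internal power = radiated power, P = εσA T⁴.
Radiating area A = 6L² = 7.393 m².
T⁴ = P/(εσA) = 217/(0.58·5.67×10⁻⁸·7.393) = 8.926×10⁸ K⁴.
T = (8.926×10⁸)^(1/4).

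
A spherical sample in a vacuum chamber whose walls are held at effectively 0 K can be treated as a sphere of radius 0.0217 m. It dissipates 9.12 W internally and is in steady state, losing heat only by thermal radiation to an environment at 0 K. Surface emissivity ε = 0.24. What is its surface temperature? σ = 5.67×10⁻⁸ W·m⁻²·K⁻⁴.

T ≈ 580 K

Steady state: internal power = radiated power, P = εσA T⁴.
Radiating area A = 4πr² = 0.005917 m².
T⁴ = P/(εσA) = 9.12/(0.24·5.67×10⁻⁸·0.005917) = 1.133×10¹¹ K⁴.
T = (1.133×10¹¹)^(1/4).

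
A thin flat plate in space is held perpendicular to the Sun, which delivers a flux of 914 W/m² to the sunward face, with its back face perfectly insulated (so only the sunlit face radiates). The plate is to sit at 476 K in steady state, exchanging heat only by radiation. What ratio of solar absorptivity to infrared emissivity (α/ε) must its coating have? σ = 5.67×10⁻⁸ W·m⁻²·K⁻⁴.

Balance: αS·A = εσ·1A·T⁴ ⇒ α/ε = σT⁴/S.
α/ε = 5.67×10⁻⁸·(476)⁴/914 = 5.67×10⁻⁸·5.134×10¹⁰/914.

α/ε ≈ 3.18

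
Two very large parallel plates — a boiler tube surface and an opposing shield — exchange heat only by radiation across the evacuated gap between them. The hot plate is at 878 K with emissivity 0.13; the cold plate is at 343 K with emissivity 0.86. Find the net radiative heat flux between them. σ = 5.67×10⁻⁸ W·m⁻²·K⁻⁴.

For two infinite grey parallel plates, q = σ(T₁⁴ − T₂⁴)/(1/ε₁ + 1/ε₂ − 1).
T₁⁴ − T₂⁴ = 5.943×10¹¹ − 1.384×10¹⁰ = 5.804×10¹¹ K⁴.
1/ε₁ + 1/ε₂ − 1 = 7.692 + 1.163 − 1 = 7.855.
q = 5.67×10⁻⁸ × 5.804×10¹¹ / 7.855.

q ≈ 4190 W/m²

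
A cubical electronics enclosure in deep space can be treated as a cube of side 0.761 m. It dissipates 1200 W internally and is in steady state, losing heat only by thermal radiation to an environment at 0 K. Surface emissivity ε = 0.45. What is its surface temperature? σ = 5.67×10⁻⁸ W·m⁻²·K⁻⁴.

Steady state: internal power = radiated power, P = εσA T⁴.
Radiating area A = 6L² = 3.475 m².
T⁴ = P/(εσA) = 1200/(0.45·5.67×10⁻⁸·3.475) = 1.354×10¹⁰ K⁴.
T = (1.354×10¹⁰)^(1/4).

T ≈ 341 K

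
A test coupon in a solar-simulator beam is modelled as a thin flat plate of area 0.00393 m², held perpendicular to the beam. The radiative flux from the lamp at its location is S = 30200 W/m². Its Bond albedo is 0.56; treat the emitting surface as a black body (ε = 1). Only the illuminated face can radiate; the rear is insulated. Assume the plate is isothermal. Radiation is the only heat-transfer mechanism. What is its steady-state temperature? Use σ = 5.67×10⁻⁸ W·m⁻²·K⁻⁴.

T ≈ 696 K

At equilibrium, absorbed power = emitted power.
Absorbing cross-section = A = 0.003930 m²; emitting surface = A = 0.003930 m² (ratio 1).
(1−a)S·A_cross = εσ·A_surf·T⁴  ⇒  T⁴ = (1−a)S/(1σ).
T⁴ = 0.440·30200/(1·5.67×10⁻⁸) = 2.344×10¹¹ K⁴.
T = (2.344×10¹¹)^(1/4).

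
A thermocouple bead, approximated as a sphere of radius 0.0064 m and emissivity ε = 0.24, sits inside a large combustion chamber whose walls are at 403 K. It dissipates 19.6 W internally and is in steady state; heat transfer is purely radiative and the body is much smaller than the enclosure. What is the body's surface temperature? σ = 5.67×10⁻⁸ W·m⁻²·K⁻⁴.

T ≈ 1300 K

For a small grey body in a large enclosure, net radiated power = εσA(T⁴ − T_w⁴).
Steady state: P = εσA(T⁴ − T_w⁴) with A = 4πr² = 5.147×10⁻⁴ m².
T⁴ = P/(εσA) + T_w⁴ = 19.6/(0.24·5.67×10⁻⁸·5.147×10⁻⁴) + (403)⁴
    = 2.798×10¹² + 2.638×10¹⁰ = 2.825×10¹² K⁴.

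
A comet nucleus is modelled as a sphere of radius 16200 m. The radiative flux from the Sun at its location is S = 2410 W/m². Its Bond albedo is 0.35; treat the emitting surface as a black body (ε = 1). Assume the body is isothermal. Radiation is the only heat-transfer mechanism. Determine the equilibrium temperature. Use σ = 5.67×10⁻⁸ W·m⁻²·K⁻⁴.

At equilibrium, absorbed power = emitted power.
Absorbing cross-section = πr² = 8.245×10⁸ m²; emitting surface = 4πr² = 3.298×10⁹ m² (ratio 4).
(1−a)S·A_cross = εσ·A_surf·T⁴  ⇒  T⁴ = (1−a)S/(4σ).
T⁴ = 0.650·2410/(4·5.67×10⁻⁸) = 6.907×10⁹ K⁴.
T = (6.907×10⁹)^(1/4).

T ≈ 288 K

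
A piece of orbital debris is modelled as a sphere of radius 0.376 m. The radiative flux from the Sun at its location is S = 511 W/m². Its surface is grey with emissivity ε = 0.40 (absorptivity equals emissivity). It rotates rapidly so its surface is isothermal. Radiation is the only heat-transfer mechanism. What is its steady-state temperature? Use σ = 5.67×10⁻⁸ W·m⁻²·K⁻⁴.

T ≈ 218 K

At equilibrium, absorbed power = emitted power.
Absorbing cross-section = πr² = 0.4441 m²; emitting surface = 4πr² = 1.777 m² (ratio 4).
εS·A_cross = εσ·A_surf·T⁴  ⇒  T⁴ = S/(4σ)   (ε cancels).
T⁴ = 511/(4·5.67×10⁻⁸) = 2.253×10⁹ K⁴.
T = (2.253×10⁹)^(1/4).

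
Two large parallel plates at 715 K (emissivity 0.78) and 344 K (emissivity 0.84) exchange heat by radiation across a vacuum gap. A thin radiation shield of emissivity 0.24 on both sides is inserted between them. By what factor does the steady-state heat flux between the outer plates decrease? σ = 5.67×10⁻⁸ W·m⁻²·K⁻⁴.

factor ≈ 5.98

Without shield: q₀ = σΔ(T⁴)/(1/ε₁+1/ε₂−1) with denominator 1.473.
With shield the two gaps are in series; the resistances add: (1/ε₁+1/ε_s−1)+(1/ε_s+1/ε₂−1) = 4.449+4.357 = 8.806.
Heat-flux ratio q₀/q = 8.806/1.473.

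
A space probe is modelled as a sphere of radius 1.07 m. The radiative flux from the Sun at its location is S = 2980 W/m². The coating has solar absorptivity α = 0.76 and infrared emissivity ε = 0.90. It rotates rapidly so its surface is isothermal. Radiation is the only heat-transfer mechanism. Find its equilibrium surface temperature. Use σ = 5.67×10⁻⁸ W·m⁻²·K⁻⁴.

T ≈ 325 K

At equilibrium, absorbed power = emitted power.
Absorbing cross-section = πr² = 3.597 m²; emitting surface = 4πr² = 14.39 m² (ratio 4).
αS·A_cross = εσ·A_surf·T⁴  ⇒  T⁴ = αS/(ε·4σ).
T⁴ = 0.760·2980/(0.90·4·5.67×10⁻⁸) = 1.110×10¹⁰ K⁴.
T = (1.110×10¹⁰)^(1/4).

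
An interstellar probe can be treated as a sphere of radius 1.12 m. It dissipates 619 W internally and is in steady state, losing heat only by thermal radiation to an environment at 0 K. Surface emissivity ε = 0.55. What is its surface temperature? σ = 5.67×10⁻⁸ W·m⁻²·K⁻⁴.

T ≈ 188 K

Steady state: internal power = radiated power, P = εσA T⁴.
Radiating area A = 4πr² = 15.76 m².
T⁴ = P/(εσA) = 619/(0.55·5.67×10⁻⁸·15.76) = 1.259×10⁹ K⁴.
T = (1.259×10⁹)^(1/4).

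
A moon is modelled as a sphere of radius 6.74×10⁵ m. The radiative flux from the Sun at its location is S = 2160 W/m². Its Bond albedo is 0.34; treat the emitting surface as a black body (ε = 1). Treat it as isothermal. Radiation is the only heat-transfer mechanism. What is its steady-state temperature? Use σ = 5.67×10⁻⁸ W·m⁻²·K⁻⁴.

T ≈ 282 K

At equilibrium, absorbed power = emitted power.
Absorbing cross-section = πr² = 1.427×10¹² m²; emitting surface = 4πr² = 5.709×10¹² m² (ratio 4).
(1−a)S·A_cross = εσ·A_surf·T⁴  ⇒  T⁴ = (1−a)S/(4σ).
T⁴ = 0.660·2160/(4·5.67×10⁻⁸) = 6.286×10⁹ K⁴.
T = (6.286×10⁹)^(1/4).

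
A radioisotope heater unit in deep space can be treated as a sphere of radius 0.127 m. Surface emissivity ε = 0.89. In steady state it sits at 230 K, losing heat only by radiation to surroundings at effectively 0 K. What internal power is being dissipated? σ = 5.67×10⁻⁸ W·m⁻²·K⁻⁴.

Steady state: P = εσA T⁴.
A = 4πr² = 0.2027 m²; T⁴ = (230)⁴ = 2.798×10⁹ K⁴.
P = 0.89 × 5.67×10⁻⁸ × 0.2027 × 2.798×10⁹.

P ≈ 28.6 W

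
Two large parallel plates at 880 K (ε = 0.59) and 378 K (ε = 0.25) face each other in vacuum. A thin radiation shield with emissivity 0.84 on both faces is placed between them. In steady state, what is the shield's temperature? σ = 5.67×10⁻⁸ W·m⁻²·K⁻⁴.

T_s ≈ 805 K

In steady state the net flux on the hot side equals that on the cold side.
σ(T₁⁴−T_s⁴)/D₁ = σ(T_s⁴−T₂⁴)/D₂, with D₁ = 1/ε₁+1/ε_s−1 = 1.885, D₂ = 1/ε_s+1/ε₂−1 = 4.190.
Solve for T_s⁴: T_s⁴ = (D₂·T₁⁴ + D₁·T₂⁴)/(D₁+D₂) = 4.199×10¹¹ K⁴.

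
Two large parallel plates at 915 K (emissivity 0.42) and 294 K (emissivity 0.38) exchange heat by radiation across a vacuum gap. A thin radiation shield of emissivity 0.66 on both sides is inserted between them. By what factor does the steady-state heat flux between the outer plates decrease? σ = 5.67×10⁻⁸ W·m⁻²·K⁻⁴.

factor ≈ 1.51

Without shield: q₀ = σΔ(T⁴)/(1/ε₁+1/ε₂−1) with denominator 4.013.
With shield the two gaps are in series; the resistances add: (1/ε₁+1/ε_s−1)+(1/ε_s+1/ε₂−1) = 2.896+3.147 = 6.043.
Heat-flux ratio q₀/q = 6.043/4.013.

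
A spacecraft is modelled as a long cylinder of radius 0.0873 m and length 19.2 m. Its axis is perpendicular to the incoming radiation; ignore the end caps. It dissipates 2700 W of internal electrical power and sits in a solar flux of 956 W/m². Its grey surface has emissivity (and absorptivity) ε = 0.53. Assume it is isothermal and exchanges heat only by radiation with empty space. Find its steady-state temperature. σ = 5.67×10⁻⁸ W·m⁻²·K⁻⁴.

T ≈ 343 K

At steady state, absorbed solar power + internal power = radiated power.
Absorbed: α·S·A_cross = 0.53·956·3.352 = 1699 W (cross-section 2rL).
Total input = 1699 + 2700 = 4399 W.
Radiated: εσ·A_surf·T⁴ with A_surf = 2πrL = 10.53 m².
T⁴ = 4399/(0.53·5.67×10⁻⁸·10.53) = 1.390×10¹⁰ K⁴.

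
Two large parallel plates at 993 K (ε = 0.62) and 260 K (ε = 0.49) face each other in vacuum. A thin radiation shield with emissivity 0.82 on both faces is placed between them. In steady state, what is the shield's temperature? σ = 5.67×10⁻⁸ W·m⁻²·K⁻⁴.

In steady state the net flux on the hot side equals that on the cold side.
σ(T₁⁴−T_s⁴)/D₁ = σ(T_s⁴−T₂⁴)/D₂, with D₁ = 1/ε₁+1/ε_s−1 = 1.832, D₂ = 1/ε_s+1/ε₂−1 = 2.260.
Solve for T_s⁴: T_s⁴ = (D₂·T₁⁴ + D₁·T₂⁴)/(D₁+D₂) = 5.390×10¹¹ K⁴.

T_s ≈ 857 K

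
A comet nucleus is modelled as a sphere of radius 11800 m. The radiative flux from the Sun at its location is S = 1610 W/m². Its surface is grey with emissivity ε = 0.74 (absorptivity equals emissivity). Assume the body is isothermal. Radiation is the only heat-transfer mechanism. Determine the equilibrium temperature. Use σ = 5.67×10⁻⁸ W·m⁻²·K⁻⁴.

At equilibrium, absorbed power = emitted power.
Absorbing cross-section = πr² = 4.374×10⁸ m²; emitting surface = 4πr² = 1.750×10⁹ m² (ratio 4).
εS·A_cross = εσ·A_surf·T⁴  ⇒  T⁴ = S/(4σ)   (ε cancels).
T⁴ = 1610/(4·5.67×10⁻⁸) = 7.099×10⁹ K⁴.
T = (7.099×10⁹)^(1/4).

T ≈ 290 K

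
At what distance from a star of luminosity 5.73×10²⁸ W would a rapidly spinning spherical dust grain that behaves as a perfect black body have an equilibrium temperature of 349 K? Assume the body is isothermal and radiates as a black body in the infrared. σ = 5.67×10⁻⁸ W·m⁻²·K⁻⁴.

For an isothermal black-emitting sphere, (1−a)S·πr² = σ·4πr²·T⁴ ⇒ S = 4σT⁴/(1−a).
S = 4·5.67×10⁻⁸·(349)⁴/1.00 = 3365 W/m².
Flux falls as S = L/(4πd²), so d = √(L/(4πS)) = √(5.73×10²⁸/(4π·3365)).

d ≈ 1.16×10¹² m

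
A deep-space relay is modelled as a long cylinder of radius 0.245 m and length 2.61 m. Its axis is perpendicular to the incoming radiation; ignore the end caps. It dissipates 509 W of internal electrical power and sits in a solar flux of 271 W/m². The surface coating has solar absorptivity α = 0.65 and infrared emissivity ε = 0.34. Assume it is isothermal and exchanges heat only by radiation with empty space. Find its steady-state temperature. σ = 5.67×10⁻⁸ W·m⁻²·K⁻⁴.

T ≈ 312 K

At steady state, absorbed solar power + internal power = radiated power.
Absorbed: α·S·A_cross = 0.65·271·1.279 = 225.3 W (cross-section 2rL).
Total input = 225.3 + 509 = 734.3 W.
Radiated: εσ·A_surf·T⁴ with A_surf = 2πrL = 4.018 m².
T⁴ = 734.3/(0.34·5.67×10⁻⁸·4.018) = 9.480×10⁹ K⁴.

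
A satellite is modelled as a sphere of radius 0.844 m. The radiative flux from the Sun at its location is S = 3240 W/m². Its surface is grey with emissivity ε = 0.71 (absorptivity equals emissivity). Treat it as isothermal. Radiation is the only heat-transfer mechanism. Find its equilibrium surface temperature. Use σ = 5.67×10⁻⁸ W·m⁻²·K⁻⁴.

At equilibrium, absorbed power = emitted power.
Absorbing cross-section = πr² = 2.238 m²; emitting surface = 4πr² = 8.951 m² (ratio 4).
εS·A_cross = εσ·A_surf·T⁴  ⇒  T⁴ = S/(4σ)   (ε cancels).
T⁴ = 3240/(4·5.67×10⁻⁸) = 1.429×10¹⁰ K⁴.
T = (1.429×10¹⁰)^(1/4).

T ≈ 346 K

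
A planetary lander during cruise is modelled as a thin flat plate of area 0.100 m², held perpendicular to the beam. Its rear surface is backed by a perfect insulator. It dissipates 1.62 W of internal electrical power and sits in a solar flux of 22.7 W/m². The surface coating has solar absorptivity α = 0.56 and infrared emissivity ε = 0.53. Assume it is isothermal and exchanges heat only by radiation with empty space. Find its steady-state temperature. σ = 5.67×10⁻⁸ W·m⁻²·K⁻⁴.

T ≈ 176 K

At steady state, absorbed solar power + internal power = radiated power.
Absorbed: α·S·A_cross = 0.56·22.7·0.1000 = 1.271 W (cross-section A).
Total input = 1.271 + 1.62 = 2.891 W.
Radiated: εσ·A_surf·T⁴ with A_surf = A = 0.1000 m².
T⁴ = 2.891/(0.53·5.67×10⁻⁸·0.1000) = 9.621×10⁸ K⁴.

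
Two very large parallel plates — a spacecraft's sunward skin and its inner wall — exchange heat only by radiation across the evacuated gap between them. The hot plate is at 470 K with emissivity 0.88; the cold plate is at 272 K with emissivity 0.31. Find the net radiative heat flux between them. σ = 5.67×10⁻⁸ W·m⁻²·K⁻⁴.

For two infinite grey parallel plates, q = σ(T₁⁴ − T₂⁴)/(1/ε₁ + 1/ε₂ − 1).
T₁⁴ − T₂⁴ = 4.880×10¹⁰ − 5.474×10⁹ = 4.332×10¹⁰ K⁴.
1/ε₁ + 1/ε₂ − 1 = 1.136 + 3.226 − 1 = 3.362.
q = 5.67×10⁻⁸ × 4.332×10¹⁰ / 3.362.

q ≈ 731 W/m²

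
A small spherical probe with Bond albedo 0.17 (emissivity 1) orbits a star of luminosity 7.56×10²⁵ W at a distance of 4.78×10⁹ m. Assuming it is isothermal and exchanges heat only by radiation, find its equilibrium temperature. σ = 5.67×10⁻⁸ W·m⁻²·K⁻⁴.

T ≈ 991 K

First find the stellar flux at distance d: S = L/(4πd²) = 7.56×10²⁵/(4π·(4.78×10⁹)²) = 2.633×10⁵ W/m².
For an isothermal sphere, absorbed (1−a)S·πr² = emitted σ·4πr²·T⁴, so T⁴ = (1−a)S/(4σ).
T⁴ = 0.830·2.633×10⁵/(4·5.67×10⁻⁸) = 9.636×10¹¹ K⁴.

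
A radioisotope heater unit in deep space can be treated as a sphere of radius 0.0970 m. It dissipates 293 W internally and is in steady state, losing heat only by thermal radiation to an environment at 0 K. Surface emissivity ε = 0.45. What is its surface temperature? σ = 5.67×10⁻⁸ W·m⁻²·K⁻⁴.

Steady state: internal power = radiated power, P = εσA T⁴.
Radiating area A = 4πr² = 0.1182 m².
T⁴ = P/(εσA) = 293/(0.45·5.67×10⁻⁸·0.1182) = 9.712×10¹⁰ K⁴.
T = (9.712×10¹⁰)^(1/4).

T ≈ 558 K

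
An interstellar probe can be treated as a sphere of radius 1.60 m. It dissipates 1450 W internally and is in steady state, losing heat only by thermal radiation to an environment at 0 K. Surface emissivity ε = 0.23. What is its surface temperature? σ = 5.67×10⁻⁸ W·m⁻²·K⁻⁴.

Steady state: internal power = radiated power, P = εσA T⁴.
Radiating area A = 4πr² = 32.17 m².
T⁴ = P/(εσA) = 1450/(0.23·5.67×10⁻⁸·32.17) = 3.456×10⁹ K⁴.
T = (3.456×10⁹)^(1/4).

T ≈ 242 K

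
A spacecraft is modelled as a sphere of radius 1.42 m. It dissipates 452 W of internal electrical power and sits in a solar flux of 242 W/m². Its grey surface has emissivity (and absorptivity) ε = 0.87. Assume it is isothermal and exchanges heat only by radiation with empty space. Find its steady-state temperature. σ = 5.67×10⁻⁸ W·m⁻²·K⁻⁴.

At steady state, absorbed solar power + internal power = radiated power.
Absorbed: α·S·A_cross = 0.87·242·6.335 = 1334 W (cross-section πr²).
Total input = 1334 + 452 = 1786 W.
Radiated: εσ·A_surf·T⁴ with A_surf = 4πr² = 25.34 m².
T⁴ = 1786/(0.87·5.67×10⁻⁸·25.34) = 1.429×10⁹ K⁴.

T ≈ 194 K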